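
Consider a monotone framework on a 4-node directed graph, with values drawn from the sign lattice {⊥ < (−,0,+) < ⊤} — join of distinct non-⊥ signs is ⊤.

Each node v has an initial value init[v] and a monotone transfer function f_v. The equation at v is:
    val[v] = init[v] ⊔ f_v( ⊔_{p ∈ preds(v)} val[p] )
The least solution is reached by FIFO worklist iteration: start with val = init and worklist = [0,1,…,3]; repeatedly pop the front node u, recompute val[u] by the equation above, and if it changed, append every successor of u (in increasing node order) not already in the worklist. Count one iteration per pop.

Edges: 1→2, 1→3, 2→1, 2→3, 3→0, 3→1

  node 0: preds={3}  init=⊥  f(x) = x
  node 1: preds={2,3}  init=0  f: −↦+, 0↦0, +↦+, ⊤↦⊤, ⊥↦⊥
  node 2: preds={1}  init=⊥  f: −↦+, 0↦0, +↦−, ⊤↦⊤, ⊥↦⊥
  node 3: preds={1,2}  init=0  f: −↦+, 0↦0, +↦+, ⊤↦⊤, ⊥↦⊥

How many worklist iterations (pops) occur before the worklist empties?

Trace (5 dequeues):
  [1] u=0 | in 0 | out 0 | prev ⊥ | push {}
  [2] u=1 | in 0 | out 0 | ==
  [3] u=2 | in 0 | out 0 | prev ⊥ | push {1}
  [4] u=3 | in 0 | out 0 | ==
  [5] u=1 | in 0 | out 0 | ==

Converged values:
  [0] 0
  [1] 0
  [2] 0
  [3] 0

5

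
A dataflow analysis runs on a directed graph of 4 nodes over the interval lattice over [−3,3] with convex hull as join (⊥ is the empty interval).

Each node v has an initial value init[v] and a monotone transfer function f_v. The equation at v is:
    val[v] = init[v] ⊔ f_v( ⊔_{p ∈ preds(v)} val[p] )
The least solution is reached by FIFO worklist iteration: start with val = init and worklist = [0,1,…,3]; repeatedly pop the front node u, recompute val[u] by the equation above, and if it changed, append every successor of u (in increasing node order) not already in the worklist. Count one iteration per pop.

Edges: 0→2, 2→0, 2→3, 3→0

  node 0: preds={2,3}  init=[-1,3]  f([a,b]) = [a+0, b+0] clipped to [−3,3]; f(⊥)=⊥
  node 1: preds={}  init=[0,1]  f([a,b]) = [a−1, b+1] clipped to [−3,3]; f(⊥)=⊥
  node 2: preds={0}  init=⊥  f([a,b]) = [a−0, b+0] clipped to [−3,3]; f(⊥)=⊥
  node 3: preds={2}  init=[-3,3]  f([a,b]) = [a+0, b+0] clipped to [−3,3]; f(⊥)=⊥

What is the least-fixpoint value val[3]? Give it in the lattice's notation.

[-3,3]

Worklist (5 pops):
  #1 pop 0: in=[-3,3] → [-3,3] (was [-1,3]); enqueue []
  #2 pop 1: in=⊥ → [0,1] (no change)
  #3 pop 2: in=[-3,3] → [-3,3] (was ⊥); enqueue [0]
  #4 pop 3: in=[-3,3] → [-3,3] (no change)
  #5 pop 0: in=[-3,3] → [-3,3] (no change)

Fixpoint:
  val[0] = [-3,3]
  val[1] = [0,1]
  val[2] = [-3,3]
  val[3] = [-3,3]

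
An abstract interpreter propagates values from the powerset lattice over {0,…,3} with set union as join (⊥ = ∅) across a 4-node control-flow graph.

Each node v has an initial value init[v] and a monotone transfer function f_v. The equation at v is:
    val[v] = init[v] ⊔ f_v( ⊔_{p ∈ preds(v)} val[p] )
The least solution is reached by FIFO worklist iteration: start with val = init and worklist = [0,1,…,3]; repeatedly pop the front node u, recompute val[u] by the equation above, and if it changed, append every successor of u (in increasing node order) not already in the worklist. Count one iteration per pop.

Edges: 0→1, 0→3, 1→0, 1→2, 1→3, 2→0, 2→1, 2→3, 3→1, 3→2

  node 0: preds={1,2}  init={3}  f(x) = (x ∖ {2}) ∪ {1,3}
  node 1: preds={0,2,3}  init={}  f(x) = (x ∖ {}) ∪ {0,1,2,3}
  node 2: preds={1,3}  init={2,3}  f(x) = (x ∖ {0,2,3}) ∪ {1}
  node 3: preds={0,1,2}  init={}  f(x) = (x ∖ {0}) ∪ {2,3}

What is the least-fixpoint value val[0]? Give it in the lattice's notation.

{0,1,3}

Iteration log — 8 steps:
  step 1. node 0  ⊔preds={2,3}  new={1,3}  old={3}  +wl: 
  step 2. node 1  ⊔preds={1,2,3}  new={0,1,2,3}  old={}  +wl: 0
  step 3. node 2  ⊔preds={0,1,2,3}  new={1,2,3}  old={2,3}  +wl: 1
  step 4. node 3  ⊔preds={0,1,2,3}  new={1,2,3}  old={}  +wl: 2
  step 5. node 0  ⊔preds={0,1,2,3}  new={0,1,3}  old={1,3}  +wl: 3
  step 6. node 1  ⊔preds={0,1,2,3}  new={0,1,2,3}  stable
  step 7. node 2  ⊔preds={0,1,2,3}  new={1,2,3}  stable
  step 8. node 3  ⊔preds={0,1,2,3}  new={1,2,3}  stable

Least fixpoint reached:
  node 0: {0,1,3}
  node 1: {0,1,2,3}
  node 2: {1,2,3}
  node 3: {1,2,3}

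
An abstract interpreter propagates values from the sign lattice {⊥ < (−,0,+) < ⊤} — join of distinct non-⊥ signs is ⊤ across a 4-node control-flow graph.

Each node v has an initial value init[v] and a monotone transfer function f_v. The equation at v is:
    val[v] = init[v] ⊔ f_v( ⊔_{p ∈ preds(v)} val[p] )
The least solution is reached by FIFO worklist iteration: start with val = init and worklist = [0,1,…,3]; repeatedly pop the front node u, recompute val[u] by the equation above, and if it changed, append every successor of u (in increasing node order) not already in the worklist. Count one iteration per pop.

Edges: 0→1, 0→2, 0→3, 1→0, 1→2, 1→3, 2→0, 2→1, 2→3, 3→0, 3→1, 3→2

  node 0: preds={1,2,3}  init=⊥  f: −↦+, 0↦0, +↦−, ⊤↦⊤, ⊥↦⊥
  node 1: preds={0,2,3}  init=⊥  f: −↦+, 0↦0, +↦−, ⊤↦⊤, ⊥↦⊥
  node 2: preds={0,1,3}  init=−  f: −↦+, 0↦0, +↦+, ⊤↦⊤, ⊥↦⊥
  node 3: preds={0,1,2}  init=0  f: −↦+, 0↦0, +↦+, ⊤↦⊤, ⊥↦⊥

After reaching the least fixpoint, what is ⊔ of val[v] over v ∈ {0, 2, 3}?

⊤

Iteration log — 7 steps:
  step 1. node 0  ⊔preds=⊤  new=⊤  old=⊥  +wl: 
  step 2. node 1  ⊔preds=⊤  new=⊤  old=⊥  +wl: 0
  step 3. node 2  ⊔preds=⊤  new=⊤  old=−  +wl: 1
  step 4. node 3  ⊔preds=⊤  new=⊤  old=0  +wl: 2
  step 5. node 0  ⊔preds=⊤  new=⊤  stable
  step 6. node 1  ⊔preds=⊤  new=⊤  stable
  step 7. node 2  ⊔preds=⊤  new=⊤  stable

Least fixpoint reached:
  node 0: ⊤
  node 1: ⊤
  node 2: ⊤
  node 3: ⊤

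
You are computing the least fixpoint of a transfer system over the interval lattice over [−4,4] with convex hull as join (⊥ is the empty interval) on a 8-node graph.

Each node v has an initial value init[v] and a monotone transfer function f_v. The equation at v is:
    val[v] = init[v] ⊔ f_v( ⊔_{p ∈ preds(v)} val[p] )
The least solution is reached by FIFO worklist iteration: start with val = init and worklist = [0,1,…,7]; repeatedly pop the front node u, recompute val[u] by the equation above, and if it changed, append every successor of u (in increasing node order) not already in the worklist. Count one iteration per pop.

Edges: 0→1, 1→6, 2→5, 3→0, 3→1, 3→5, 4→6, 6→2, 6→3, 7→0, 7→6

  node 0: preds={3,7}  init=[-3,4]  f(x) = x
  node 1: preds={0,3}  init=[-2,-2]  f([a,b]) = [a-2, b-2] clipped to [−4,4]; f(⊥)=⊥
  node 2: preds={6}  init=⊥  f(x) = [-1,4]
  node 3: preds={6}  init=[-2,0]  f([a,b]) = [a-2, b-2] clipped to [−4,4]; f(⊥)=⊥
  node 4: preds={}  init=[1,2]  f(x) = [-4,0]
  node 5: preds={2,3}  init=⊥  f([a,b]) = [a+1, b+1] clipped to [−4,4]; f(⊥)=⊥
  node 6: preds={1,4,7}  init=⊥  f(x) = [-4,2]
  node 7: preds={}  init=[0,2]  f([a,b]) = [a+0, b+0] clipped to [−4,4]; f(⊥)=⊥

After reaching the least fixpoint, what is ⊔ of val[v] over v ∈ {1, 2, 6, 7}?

Worklist (13 pops):
  #1 pop 0: in=[-2,2] → [-3,4] (no change)
  #2 pop 1: in=[-3,4] → [-4,2] (was [-2,-2]); enqueue []
  #3 pop 2: in=⊥ → [-1,4] (was ⊥); enqueue []
  #4 pop 3: in=⊥ → [-2,0] (no change)
  #5 pop 4: in=⊥ → [-4,2] (was [1,2]); enqueue []
  #6 pop 5: in=[-2,4] → [-1,4] (was ⊥); enqueue []
  #7 pop 6: in=[-4,2] → [-4,2] (was ⊥); enqueue [2,3]
  #8 pop 7: in=⊥ → [0,2] (no change)
  #9 pop 2: in=[-4,2] → [-1,4] (no change)
  #10 pop 3: in=[-4,2] → [-4,0] (was [-2,0]); enqueue [0,1,5]
  #11 pop 0: in=[-4,2] → [-4,4] (was [-3,4]); enqueue []
  #12 pop 1: in=[-4,4] → [-4,2] (no change)
  #13 pop 5: in=[-4,4] → [-3,4] (was [-1,4]); enqueue []

Fixpoint:
  val[0] = [-4,4]
  val[1] = [-4,2]
  val[2] = [-1,4]
  val[3] = [-4,0]
  val[4] = [-4,2]
  val[5] = [-3,4]
  val[6] = [-4,2]
  val[7] = [0,2]

[-4,4]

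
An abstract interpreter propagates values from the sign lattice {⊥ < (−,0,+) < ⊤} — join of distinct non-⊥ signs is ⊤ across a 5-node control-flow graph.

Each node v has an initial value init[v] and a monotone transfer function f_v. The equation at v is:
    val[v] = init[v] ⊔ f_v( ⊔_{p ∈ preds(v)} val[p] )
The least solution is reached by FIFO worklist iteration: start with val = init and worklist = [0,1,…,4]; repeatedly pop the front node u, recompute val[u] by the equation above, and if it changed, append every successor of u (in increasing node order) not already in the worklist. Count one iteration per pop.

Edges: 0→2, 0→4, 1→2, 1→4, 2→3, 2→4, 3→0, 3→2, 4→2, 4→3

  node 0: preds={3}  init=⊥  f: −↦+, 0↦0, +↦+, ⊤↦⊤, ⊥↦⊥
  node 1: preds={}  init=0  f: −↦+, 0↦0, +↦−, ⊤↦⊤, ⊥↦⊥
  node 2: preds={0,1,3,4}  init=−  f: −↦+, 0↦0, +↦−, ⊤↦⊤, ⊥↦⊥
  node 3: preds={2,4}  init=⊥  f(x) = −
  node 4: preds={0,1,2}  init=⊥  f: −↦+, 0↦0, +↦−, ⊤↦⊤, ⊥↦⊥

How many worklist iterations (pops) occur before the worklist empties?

9

Worklist (9 pops):
  #1 pop 0: in=⊥ → ⊥ (no change)
  #2 pop 1: in=⊥ → 0 (no change)
  #3 pop 2: in=0 → ⊤ (was −); enqueue []
  #4 pop 3: in=⊤ → − (was ⊥); enqueue [0,2]
  #5 pop 4: in=⊤ → ⊤ (was ⊥); enqueue [3]
  #6 pop 0: in=− → + (was ⊥); enqueue [4]
  #7 pop 2: in=⊤ → ⊤ (no change)
  #8 pop 3: in=⊤ → − (no change)
  #9 pop 4: in=⊤ → ⊤ (no change)

Fixpoint:
  val[0] = +
  val[1] = 0
  val[2] = ⊤
  val[3] = −
  val[4] = ⊤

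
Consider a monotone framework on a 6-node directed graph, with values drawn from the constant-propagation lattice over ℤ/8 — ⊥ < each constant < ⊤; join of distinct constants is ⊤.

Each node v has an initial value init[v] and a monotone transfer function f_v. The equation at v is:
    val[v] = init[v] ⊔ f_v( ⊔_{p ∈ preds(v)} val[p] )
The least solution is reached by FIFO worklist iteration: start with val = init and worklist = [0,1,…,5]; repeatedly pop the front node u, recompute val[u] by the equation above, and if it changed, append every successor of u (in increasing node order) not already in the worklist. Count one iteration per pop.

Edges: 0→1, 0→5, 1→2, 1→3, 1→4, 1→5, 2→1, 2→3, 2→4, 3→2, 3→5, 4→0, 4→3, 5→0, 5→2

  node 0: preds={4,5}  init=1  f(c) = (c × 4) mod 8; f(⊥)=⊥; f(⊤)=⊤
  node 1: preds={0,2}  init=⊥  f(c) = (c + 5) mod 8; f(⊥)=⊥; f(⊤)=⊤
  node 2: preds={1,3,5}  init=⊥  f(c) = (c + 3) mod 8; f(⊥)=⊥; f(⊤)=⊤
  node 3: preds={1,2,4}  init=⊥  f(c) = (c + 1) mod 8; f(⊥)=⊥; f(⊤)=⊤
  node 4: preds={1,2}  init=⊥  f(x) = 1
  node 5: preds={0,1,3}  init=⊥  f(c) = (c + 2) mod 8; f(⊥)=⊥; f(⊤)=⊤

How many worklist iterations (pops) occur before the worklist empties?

Iteration log — 15 steps:
  step 1. node 0  ⊔preds=⊥  new=1  stable
  step 2. node 1  ⊔preds=1  new=6  old=⊥  +wl: 
  step 3. node 2  ⊔preds=6  new=1  old=⊥  +wl: 1
  step 4. node 3  ⊔preds=⊤  new=⊤  old=⊥  +wl: 2
  step 5. node 4  ⊔preds=⊤  new=1  old=⊥  +wl: 0,3
  step 6. node 5  ⊔preds=⊤  new=⊤  old=⊥  +wl: 
  step 7. node 1  ⊔preds=1  new=6  stable
  step 8. node 2  ⊔preds=⊤  new=⊤  old=1  +wl: 1,4
  step 9. node 0  ⊔preds=⊤  new=⊤  old=1  +wl: 5
  step 10. node 3  ⊔preds=⊤  new=⊤  stable
  step 11. node 1  ⊔preds=⊤  new=⊤  old=6  +wl: 2,3
  step 12. node 4  ⊔preds=⊤  new=1  stable
  step 13. node 5  ⊔preds=⊤  new=⊤  stable
  step 14. node 2  ⊔preds=⊤  new=⊤  stable
  step 15. node 3  ⊔preds=⊤  new=⊤  stable

Least fixpoint reached:
  node 0: ⊤
  node 1: ⊤
  node 2: ⊤
  node 3: ⊤
  node 4: 1
  node 5: ⊤

15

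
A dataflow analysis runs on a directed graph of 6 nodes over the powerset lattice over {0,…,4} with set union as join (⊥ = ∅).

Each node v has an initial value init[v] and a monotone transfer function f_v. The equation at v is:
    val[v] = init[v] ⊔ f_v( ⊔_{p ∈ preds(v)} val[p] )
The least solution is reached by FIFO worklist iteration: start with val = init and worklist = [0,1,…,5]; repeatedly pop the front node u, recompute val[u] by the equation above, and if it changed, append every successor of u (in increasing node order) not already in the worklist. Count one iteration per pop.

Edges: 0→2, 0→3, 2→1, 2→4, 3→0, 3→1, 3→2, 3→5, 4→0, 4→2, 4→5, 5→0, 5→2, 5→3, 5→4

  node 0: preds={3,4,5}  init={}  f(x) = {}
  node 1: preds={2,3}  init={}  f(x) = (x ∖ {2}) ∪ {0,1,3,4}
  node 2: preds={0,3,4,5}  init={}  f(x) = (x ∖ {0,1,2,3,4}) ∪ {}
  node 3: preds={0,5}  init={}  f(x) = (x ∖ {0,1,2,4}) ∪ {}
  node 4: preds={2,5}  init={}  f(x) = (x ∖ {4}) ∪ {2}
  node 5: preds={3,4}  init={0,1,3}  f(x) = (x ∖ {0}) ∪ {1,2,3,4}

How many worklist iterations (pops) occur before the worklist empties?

11

Iteration log — 11 steps:
  step 1. node 0  ⊔preds={0,1,3}  new={}  stable
  step 2. node 1  ⊔preds={}  new={0,1,3,4}  old={}  +wl: 
  step 3. node 2  ⊔preds={0,1,3}  new={}  stable
  step 4. node 3  ⊔preds={0,1,3}  new={3}  old={}  +wl: 0,1,2
  step 5. node 4  ⊔preds={0,1,3}  new={0,1,2,3}  old={}  +wl: 
  step 6. node 5  ⊔preds={0,1,2,3}  new={0,1,2,3,4}  old={0,1,3}  +wl: 3,4
  step 7. node 0  ⊔preds={0,1,2,3,4}  new={}  stable
  step 8. node 1  ⊔preds={3}  new={0,1,3,4}  stable
  step 9. node 2  ⊔preds={0,1,2,3,4}  new={}  stable
  step 10. node 3  ⊔preds={0,1,2,3,4}  new={3}  stable
  step 11. node 4  ⊔preds={0,1,2,3,4}  new={0,1,2,3}  stable

Least fixpoint reached:
  node 0: {}
  node 1: {0,1,3,4}
  node 2: {}
  node 3: {3}
  node 4: {0,1,2,3}
  node 5: {0,1,2,3,4}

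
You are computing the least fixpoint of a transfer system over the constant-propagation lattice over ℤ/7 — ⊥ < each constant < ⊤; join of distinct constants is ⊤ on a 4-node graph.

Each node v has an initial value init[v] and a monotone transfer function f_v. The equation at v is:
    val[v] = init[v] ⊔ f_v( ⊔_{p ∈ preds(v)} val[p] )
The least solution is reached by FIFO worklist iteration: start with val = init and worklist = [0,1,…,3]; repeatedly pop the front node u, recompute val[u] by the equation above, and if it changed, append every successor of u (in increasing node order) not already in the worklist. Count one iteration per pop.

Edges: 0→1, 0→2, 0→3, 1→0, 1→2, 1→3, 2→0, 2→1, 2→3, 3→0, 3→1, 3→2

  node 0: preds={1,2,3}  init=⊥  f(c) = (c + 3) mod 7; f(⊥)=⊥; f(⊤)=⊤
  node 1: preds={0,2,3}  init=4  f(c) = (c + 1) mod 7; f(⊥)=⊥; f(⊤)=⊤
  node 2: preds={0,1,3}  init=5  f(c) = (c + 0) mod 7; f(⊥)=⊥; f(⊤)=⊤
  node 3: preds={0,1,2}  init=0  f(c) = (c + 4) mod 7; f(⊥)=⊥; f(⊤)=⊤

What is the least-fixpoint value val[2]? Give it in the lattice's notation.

Worklist (7 pops):
  #1 pop 0: in=⊤ → ⊤ (was ⊥); enqueue []
  #2 pop 1: in=⊤ → ⊤ (was 4); enqueue [0]
  #3 pop 2: in=⊤ → ⊤ (was 5); enqueue [1]
  #4 pop 3: in=⊤ → ⊤ (was 0); enqueue [2]
  #5 pop 0: in=⊤ → ⊤ (no change)
  #6 pop 1: in=⊤ → ⊤ (no change)
  #7 pop 2: in=⊤ → ⊤ (no change)

Fixpoint:
  val[0] = ⊤
  val[1] = ⊤
  val[2] = ⊤
  val[3] = ⊤

⊤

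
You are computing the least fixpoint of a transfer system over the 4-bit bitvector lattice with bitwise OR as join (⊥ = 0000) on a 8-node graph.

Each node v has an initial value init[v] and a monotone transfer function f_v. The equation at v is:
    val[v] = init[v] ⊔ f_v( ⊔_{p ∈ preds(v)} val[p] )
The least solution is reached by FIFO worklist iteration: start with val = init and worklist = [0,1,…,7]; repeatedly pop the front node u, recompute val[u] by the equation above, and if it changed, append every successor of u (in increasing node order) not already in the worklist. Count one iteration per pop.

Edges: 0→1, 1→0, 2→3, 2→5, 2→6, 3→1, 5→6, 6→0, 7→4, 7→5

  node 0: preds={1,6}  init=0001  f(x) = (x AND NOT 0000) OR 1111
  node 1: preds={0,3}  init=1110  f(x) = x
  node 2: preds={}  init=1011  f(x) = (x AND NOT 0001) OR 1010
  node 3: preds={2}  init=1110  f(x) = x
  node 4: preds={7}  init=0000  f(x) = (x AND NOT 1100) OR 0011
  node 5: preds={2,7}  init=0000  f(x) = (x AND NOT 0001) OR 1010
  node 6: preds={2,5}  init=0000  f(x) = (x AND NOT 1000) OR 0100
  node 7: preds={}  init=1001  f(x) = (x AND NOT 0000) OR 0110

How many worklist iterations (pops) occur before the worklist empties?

Worklist (13 pops):
  #1 pop 0: in=1110 → 1111 (was 0001); enqueue []
  #2 pop 1: in=1111 → 1111 (was 1110); enqueue [0]
  #3 pop 2: in=0000 → 1011 (no change)
  #4 pop 3: in=1011 → 1111 (was 1110); enqueue [1]
  #5 pop 4: in=1001 → 0011 (was 0000); enqueue []
  #6 pop 5: in=1011 → 1010 (was 0000); enqueue []
  #7 pop 6: in=1011 → 0111 (was 0000); enqueue []
  #8 pop 7: in=0000 → 1111 (was 1001); enqueue [4,5]
  #9 pop 0: in=1111 → 1111 (no change)
  #10 pop 1: in=1111 → 1111 (no change)
  #11 pop 4: in=1111 → 0011 (no change)
  #12 pop 5: in=1111 → 1110 (was 1010); enqueue [6]
  #13 pop 6: in=1111 → 0111 (no change)

Fixpoint:
  val[0] = 1111
  val[1] = 1111
  val[2] = 1011
  val[3] = 1111
  val[4] = 0011
  val[5] = 1110
  val[6] = 0111
  val[7] = 1111

13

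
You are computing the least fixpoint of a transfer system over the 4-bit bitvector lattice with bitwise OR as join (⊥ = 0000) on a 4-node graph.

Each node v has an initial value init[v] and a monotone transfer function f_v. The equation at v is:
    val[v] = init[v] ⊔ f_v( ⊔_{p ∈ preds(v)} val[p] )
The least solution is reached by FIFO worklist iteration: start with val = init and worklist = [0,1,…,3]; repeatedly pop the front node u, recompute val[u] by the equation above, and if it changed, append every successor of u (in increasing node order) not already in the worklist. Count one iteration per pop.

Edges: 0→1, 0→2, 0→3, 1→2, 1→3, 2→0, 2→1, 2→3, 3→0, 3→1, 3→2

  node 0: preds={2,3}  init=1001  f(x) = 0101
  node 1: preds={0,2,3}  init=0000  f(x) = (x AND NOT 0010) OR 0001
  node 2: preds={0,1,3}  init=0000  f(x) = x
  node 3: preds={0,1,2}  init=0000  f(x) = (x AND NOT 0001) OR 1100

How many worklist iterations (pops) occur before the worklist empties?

7

Iteration log — 7 steps:
  step 1. node 0  ⊔preds=0000  new=1101  old=1001  +wl: 
  step 2. node 1  ⊔preds=1101  new=1101  old=0000  +wl: 
  step 3. node 2  ⊔preds=1101  new=1101  old=0000  +wl: 0,1
  step 4. node 3  ⊔preds=1101  new=1100  old=0000  +wl: 2
  step 5. node 0  ⊔preds=1101  new=1101  stable
  step 6. node 1  ⊔preds=1101  new=1101  stable
  step 7. node 2  ⊔preds=1101  new=1101  stable

Least fixpoint reached:
  node 0: 1101
  node 1: 1101
  node 2: 1101
  node 3: 1100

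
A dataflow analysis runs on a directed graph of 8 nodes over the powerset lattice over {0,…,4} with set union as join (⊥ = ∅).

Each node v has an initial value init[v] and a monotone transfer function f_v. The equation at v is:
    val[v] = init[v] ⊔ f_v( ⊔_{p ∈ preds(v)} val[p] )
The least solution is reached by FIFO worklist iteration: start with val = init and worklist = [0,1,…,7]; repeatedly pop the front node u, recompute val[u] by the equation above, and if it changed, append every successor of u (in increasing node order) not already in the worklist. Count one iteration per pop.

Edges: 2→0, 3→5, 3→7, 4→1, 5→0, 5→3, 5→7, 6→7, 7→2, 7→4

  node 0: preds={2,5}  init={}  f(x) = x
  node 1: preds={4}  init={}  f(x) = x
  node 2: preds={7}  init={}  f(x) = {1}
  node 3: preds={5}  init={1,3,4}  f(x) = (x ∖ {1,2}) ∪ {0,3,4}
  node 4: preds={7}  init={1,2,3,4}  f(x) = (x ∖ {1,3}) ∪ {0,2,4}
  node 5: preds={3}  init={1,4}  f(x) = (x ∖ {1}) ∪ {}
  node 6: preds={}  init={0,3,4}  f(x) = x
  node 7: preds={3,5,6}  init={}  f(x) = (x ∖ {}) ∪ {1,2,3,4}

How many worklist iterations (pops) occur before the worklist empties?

Worklist (13 pops):
  #1 pop 0: in={1,4} → {1,4} (was {}); enqueue []
  #2 pop 1: in={1,2,3,4} → {1,2,3,4} (was {}); enqueue []
  #3 pop 2: in={} → {1} (was {}); enqueue [0]
  #4 pop 3: in={1,4} → {0,1,3,4} (was {1,3,4}); enqueue []
  #5 pop 4: in={} → {0,1,2,3,4} (was {1,2,3,4}); enqueue [1]
  #6 pop 5: in={0,1,3,4} → {0,1,3,4} (was {1,4}); enqueue [3]
  #7 pop 6: in={} → {0,3,4} (no change)
  #8 pop 7: in={0,1,3,4} → {0,1,2,3,4} (was {}); enqueue [2,4]
  #9 pop 0: in={0,1,3,4} → {0,1,3,4} (was {1,4}); enqueue []
  #10 pop 1: in={0,1,2,3,4} → {0,1,2,3,4} (was {1,2,3,4}); enqueue []
  #11 pop 3: in={0,1,3,4} → {0,1,3,4} (no change)
  #12 pop 2: in={0,1,2,3,4} → {1} (no change)
  #13 pop 4: in={0,1,2,3,4} → {0,1,2,3,4} (no change)

Fixpoint:
  val[0] = {0,1,3,4}
  val[1] = {0,1,2,3,4}
  val[2] = {1}
  val[3] = {0,1,3,4}
  val[4] = {0,1,2,3,4}
  val[5] = {0,1,3,4}
  val[6] = {0,3,4}
  val[7] = {0,1,2,3,4}

13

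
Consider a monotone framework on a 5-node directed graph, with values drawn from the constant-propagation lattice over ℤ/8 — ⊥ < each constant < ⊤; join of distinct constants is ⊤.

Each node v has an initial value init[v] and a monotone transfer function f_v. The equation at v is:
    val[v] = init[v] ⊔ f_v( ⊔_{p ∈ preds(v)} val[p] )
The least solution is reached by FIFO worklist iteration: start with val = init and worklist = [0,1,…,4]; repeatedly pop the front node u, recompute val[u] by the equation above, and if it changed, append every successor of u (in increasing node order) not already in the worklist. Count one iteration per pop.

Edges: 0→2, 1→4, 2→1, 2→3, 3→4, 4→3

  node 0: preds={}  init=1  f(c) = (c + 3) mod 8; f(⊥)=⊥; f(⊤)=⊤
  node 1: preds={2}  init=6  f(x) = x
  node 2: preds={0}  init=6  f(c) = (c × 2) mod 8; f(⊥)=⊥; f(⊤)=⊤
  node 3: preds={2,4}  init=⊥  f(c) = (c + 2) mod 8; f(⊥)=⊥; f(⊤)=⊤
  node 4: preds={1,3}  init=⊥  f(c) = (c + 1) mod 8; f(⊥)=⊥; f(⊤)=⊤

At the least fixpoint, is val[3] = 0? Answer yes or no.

no

Iteration log — 8 steps:
  step 1. node 0  ⊔preds=⊥  new=1  stable
  step 2. node 1  ⊔preds=6  new=6  stable
  step 3. node 2  ⊔preds=1  new=⊤  old=6  +wl: 1
  step 4. node 3  ⊔preds=⊤  new=⊤  old=⊥  +wl: 
  step 5. node 4  ⊔preds=⊤  new=⊤  old=⊥  +wl: 3
  step 6. node 1  ⊔preds=⊤  new=⊤  old=6  +wl: 4
  step 7. node 3  ⊔preds=⊤  new=⊤  stable
  step 8. node 4  ⊔preds=⊤  new=⊤  stable

Least fixpoint reached:
  node 0: 1
  node 1: ⊤
  node 2: ⊤
  node 3: ⊤
  node 4: ⊤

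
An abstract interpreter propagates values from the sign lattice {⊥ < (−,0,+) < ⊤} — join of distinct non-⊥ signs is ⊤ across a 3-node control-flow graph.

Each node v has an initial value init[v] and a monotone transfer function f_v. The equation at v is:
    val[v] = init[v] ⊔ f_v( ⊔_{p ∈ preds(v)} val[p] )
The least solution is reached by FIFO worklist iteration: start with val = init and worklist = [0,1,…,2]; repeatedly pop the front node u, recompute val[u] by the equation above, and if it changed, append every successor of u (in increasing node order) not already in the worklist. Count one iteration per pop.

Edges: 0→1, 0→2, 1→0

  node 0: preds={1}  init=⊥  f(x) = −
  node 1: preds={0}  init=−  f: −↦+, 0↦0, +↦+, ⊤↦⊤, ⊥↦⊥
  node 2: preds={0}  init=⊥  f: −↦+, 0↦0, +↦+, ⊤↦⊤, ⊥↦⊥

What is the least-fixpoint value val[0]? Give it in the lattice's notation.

−

Trace (4 dequeues):
  [1] u=0 | in − | out − | prev ⊥ | push {}
  [2] u=1 | in − | out ⊤ | prev − | push {0}
  [3] u=2 | in − | out + | prev ⊥ | push {}
  [4] u=0 | in ⊤ | out − | ==

Converged values:
  [0] −
  [1] ⊤
  [2] +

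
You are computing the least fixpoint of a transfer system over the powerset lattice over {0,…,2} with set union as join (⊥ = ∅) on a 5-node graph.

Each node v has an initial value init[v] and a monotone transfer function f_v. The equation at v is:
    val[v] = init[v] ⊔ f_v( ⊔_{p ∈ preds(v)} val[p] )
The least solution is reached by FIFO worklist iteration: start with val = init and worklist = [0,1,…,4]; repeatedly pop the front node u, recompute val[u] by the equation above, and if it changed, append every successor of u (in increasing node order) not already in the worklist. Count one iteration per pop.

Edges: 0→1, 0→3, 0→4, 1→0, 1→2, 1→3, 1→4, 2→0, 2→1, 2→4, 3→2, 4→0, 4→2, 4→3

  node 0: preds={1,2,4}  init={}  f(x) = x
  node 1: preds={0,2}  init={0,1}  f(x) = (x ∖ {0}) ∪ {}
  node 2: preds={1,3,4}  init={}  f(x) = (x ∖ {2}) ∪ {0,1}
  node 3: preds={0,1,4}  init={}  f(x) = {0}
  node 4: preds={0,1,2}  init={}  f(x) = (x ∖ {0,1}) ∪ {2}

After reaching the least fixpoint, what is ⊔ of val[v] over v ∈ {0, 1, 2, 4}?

{0,1,2}

Iteration log — 11 steps:
  step 1. node 0  ⊔preds={0,1}  new={0,1}  old={}  +wl: 
  step 2. node 1  ⊔preds={0,1}  new={0,1}  stable
  step 3. node 2  ⊔preds={0,1}  new={0,1}  old={}  +wl: 0,1
  step 4. node 3  ⊔preds={0,1}  new={0}  old={}  +wl: 2
  step 5. node 4  ⊔preds={0,1}  new={2}  old={}  +wl: 3
  step 6. node 0  ⊔preds={0,1,2}  new={0,1,2}  old={0,1}  +wl: 4
  step 7. node 1  ⊔preds={0,1,2}  new={0,1,2}  old={0,1}  +wl: 0
  step 8. node 2  ⊔preds={0,1,2}  new={0,1}  stable
  step 9. node 3  ⊔preds={0,1,2}  new={0}  stable
  step 10. node 4  ⊔preds={0,1,2}  new={2}  stable
  step 11. node 0  ⊔preds={0,1,2}  new={0,1,2}  stable

Least fixpoint reached:
  node 0: {0,1,2}
  node 1: {0,1,2}
  node 2: {0,1}
  node 3: {0}
  node 4: {2}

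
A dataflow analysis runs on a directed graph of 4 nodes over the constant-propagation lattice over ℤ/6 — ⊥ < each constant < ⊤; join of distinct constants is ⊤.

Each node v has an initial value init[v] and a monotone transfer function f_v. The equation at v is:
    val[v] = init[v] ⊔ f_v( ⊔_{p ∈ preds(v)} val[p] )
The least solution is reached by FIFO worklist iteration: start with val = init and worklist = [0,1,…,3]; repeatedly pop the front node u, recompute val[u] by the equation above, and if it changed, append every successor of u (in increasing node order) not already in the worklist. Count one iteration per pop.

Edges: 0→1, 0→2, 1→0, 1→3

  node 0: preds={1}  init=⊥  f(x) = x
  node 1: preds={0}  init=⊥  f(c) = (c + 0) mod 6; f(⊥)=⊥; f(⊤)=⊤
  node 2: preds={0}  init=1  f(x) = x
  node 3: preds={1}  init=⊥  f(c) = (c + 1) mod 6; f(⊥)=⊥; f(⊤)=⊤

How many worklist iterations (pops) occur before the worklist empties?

4

Iteration log — 4 steps:
  step 1. node 0  ⊔preds=⊥  new=⊥  stable
  step 2. node 1  ⊔preds=⊥  new=⊥  stable
  step 3. node 2  ⊔preds=⊥  new=1  stable
  step 4. node 3  ⊔preds=⊥  new=⊥  stable

Least fixpoint reached:
  node 0: ⊥
  node 1: ⊥
  node 2: 1
  node 3: ⊥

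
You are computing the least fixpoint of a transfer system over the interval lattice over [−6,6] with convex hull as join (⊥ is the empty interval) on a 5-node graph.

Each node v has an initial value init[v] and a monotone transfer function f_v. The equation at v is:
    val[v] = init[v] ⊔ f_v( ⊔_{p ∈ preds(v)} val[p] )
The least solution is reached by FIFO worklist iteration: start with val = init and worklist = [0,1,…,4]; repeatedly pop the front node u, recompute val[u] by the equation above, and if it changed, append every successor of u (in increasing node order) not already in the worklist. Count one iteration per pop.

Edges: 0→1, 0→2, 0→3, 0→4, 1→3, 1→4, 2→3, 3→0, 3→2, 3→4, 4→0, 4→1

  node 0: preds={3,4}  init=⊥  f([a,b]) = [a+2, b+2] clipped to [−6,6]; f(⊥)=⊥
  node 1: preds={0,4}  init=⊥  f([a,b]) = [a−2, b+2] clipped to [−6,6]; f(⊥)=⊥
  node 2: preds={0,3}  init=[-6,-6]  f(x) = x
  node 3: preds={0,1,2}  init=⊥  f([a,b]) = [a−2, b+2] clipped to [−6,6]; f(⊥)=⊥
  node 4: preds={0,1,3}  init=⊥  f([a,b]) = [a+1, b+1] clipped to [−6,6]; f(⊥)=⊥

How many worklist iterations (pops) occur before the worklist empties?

18

Worklist (18 pops):
  #1 pop 0: in=⊥ → ⊥ (no change)
  #2 pop 1: in=⊥ → ⊥ (no change)
  #3 pop 2: in=⊥ → [-6,-6] (no change)
  #4 pop 3: in=[-6,-6] → [-6,-4] (was ⊥); enqueue [0,2]
  #5 pop 4: in=[-6,-4] → [-5,-3] (was ⊥); enqueue [1]
  #6 pop 0: in=[-6,-3] → [-4,-1] (was ⊥); enqueue [3,4]
  #7 pop 2: in=[-6,-1] → [-6,-1] (was [-6,-6]); enqueue []
  #8 pop 1: in=[-5,-1] → [-6,1] (was ⊥); enqueue []
  #9 pop 3: in=[-6,1] → [-6,3] (was [-6,-4]); enqueue [0,2]
  #10 pop 4: in=[-6,3] → [-5,4] (was [-5,-3]); enqueue [1]
  #11 pop 0: in=[-6,4] → [-4,6] (was [-4,-1]); enqueue [3,4]
  #12 pop 2: in=[-6,6] → [-6,6] (was [-6,-1]); enqueue []
  #13 pop 1: in=[-5,6] → [-6,6] (was [-6,1]); enqueue []
  #14 pop 3: in=[-6,6] → [-6,6] (was [-6,3]); enqueue [0,2]
  #15 pop 4: in=[-6,6] → [-5,6] (was [-5,4]); enqueue [1]
  #16 pop 0: in=[-6,6] → [-4,6] (no change)
  #17 pop 2: in=[-6,6] → [-6,6] (no change)
  #18 pop 1: in=[-5,6] → [-6,6] (no change)

Fixpoint:
  val[0] = [-4,6]
  val[1] = [-6,6]
  val[2] = [-6,6]
  val[3] = [-6,6]
  val[4] = [-5,6]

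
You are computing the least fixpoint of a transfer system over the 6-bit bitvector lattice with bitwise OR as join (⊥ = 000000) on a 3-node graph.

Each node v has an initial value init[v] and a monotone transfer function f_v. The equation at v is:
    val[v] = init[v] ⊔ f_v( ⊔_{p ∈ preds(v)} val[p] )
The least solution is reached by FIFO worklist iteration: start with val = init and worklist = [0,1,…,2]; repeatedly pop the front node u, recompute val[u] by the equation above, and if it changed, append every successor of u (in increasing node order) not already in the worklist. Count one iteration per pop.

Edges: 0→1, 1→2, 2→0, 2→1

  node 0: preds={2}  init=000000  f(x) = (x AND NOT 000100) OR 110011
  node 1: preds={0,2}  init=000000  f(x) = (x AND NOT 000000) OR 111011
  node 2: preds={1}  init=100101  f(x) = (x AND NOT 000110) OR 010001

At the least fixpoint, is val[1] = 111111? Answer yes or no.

Iteration log — 5 steps:
  step 1. node 0  ⊔preds=100101  new=110011  old=000000  +wl: 
  step 2. node 1  ⊔preds=110111  new=111111  old=000000  +wl: 
  step 3. node 2  ⊔preds=111111  new=111101  old=100101  +wl: 0,1
  step 4. node 0  ⊔preds=111101  new=111011  old=110011  +wl: 
  step 5. node 1  ⊔preds=111111  new=111111  stable

Least fixpoint reached:
  node 0: 111011
  node 1: 111111
  node 2: 111101

yes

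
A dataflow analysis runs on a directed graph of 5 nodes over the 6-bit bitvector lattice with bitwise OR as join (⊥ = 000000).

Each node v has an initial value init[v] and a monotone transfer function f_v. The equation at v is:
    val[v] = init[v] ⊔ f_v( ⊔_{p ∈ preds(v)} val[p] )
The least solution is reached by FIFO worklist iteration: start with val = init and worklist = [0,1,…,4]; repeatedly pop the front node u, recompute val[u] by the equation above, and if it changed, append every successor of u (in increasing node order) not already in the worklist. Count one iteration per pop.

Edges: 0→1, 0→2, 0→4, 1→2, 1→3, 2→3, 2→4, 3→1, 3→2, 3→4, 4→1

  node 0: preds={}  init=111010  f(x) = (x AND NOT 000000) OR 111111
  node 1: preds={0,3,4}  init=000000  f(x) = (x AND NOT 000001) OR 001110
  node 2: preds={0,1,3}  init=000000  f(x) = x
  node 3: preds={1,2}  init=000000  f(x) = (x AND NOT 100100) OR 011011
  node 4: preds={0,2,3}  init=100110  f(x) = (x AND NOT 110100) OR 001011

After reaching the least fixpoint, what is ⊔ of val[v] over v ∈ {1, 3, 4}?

111111

Worklist (7 pops):
  #1 pop 0: in=000000 → 111111 (was 111010); enqueue []
  #2 pop 1: in=111111 → 111110 (was 000000); enqueue []
  #3 pop 2: in=111111 → 111111 (was 000000); enqueue []
  #4 pop 3: in=111111 → 011011 (was 000000); enqueue [1,2]
  #5 pop 4: in=111111 → 101111 (was 100110); enqueue []
  #6 pop 1: in=111111 → 111110 (no change)
  #7 pop 2: in=111111 → 111111 (no change)

Fixpoint:
  val[0] = 111111
  val[1] = 111110
  val[2] = 111111
  val[3] = 011011
  val[4] = 101111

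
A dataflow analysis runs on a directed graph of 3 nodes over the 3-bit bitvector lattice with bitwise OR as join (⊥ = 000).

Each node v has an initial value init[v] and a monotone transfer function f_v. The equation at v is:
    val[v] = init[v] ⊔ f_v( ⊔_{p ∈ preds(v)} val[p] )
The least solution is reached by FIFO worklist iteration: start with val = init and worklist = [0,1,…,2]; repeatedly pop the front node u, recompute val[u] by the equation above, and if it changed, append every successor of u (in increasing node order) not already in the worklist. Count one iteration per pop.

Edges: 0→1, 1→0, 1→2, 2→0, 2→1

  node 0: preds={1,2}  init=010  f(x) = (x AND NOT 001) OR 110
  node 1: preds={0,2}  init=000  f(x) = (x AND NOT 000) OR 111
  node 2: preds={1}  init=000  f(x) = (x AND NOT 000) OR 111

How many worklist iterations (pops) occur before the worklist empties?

5

Trace (5 dequeues):
  [1] u=0 | in 000 | out 110 | prev 010 | push {}
  [2] u=1 | in 110 | out 111 | prev 000 | push {0}
  [3] u=2 | in 111 | out 111 | prev 000 | push {1}
  [4] u=0 | in 111 | out 110 | ==
  [5] u=1 | in 111 | out 111 | ==

Converged values:
  [0] 110
  [1] 111
  [2] 111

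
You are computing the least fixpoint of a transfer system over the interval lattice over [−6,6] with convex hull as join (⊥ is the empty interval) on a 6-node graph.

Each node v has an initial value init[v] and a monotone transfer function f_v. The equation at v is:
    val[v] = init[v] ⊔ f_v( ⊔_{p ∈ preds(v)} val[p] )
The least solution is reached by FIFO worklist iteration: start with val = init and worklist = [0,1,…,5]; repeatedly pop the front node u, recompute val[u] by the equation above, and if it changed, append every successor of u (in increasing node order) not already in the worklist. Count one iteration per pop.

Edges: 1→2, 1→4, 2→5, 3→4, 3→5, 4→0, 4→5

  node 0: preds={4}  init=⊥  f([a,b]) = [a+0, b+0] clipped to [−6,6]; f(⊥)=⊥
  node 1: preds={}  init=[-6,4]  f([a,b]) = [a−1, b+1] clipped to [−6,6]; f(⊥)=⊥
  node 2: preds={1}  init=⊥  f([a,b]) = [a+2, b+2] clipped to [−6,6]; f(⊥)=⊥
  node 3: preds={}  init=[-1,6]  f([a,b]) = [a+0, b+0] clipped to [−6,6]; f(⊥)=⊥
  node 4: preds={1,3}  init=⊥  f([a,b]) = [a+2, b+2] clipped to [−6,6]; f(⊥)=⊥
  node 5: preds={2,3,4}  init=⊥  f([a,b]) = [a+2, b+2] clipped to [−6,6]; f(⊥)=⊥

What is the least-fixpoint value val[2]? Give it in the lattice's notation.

[-4,6]

Trace (7 dequeues):
  [1] u=0 | in ⊥ | out ⊥ | ==
  [2] u=1 | in ⊥ | out [-6,4] | ==
  [3] u=2 | in [-6,4] | out [-4,6] | prev ⊥ | push {}
  [4] u=3 | in ⊥ | out [-1,6] | ==
  [5] u=4 | in [-6,6] | out [-4,6] | prev ⊥ | push {0}
  [6] u=5 | in [-4,6] | out [-2,6] | prev ⊥ | push {}
  [7] u=0 | in [-4,6] | out [-4,6] | prev ⊥ | push {}

Converged values:
  [0] [-4,6]
  [1] [-6,4]
  [2] [-4,6]
  [3] [-1,6]
  [4] [-4,6]
  [5] [-2,6]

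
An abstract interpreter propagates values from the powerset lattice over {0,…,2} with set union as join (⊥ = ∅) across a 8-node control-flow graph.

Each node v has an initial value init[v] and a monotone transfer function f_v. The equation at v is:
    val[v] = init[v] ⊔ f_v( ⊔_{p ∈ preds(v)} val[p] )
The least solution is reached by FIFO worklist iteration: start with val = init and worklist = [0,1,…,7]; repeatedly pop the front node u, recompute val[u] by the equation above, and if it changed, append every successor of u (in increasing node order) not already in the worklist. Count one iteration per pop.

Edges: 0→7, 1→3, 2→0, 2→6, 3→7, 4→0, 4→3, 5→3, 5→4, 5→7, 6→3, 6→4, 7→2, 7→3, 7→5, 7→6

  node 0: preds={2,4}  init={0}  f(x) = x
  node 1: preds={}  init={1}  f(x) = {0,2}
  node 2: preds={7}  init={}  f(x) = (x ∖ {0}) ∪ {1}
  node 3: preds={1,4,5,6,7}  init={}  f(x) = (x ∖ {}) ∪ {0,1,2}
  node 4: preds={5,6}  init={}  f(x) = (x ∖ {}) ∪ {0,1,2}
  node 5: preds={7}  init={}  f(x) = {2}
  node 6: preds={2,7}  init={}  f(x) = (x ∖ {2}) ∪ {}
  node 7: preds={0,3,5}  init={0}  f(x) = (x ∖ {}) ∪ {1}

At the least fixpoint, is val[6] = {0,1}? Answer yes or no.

yes

Trace (16 dequeues):
  [1] u=0 | in {} | out {0} | ==
  [2] u=1 | in {} | out {0,1,2} | prev {1} | push {}
  [3] u=2 | in {0} | out {1} | prev {} | push {0}
  [4] u=3 | in {0,1,2} | out {0,1,2} | prev {} | push {}
  [5] u=4 | in {} | out {0,1,2} | prev {} | push {3}
  [6] u=5 | in {0} | out {2} | prev {} | push {4}
  [7] u=6 | in {0,1} | out {0,1} | prev {} | push {}
  [8] u=7 | in {0,1,2} | out {0,1,2} | prev {0} | push {2,5,6}
  [9] u=0 | in {0,1,2} | out {0,1,2} | prev {0} | push {7}
  [10] u=3 | in {0,1,2} | out {0,1,2} | ==
  [11] u=4 | in {0,1,2} | out {0,1,2} | ==
  [12] u=2 | in {0,1,2} | out {1,2} | prev {1} | push {0}
  [13] u=5 | in {0,1,2} | out {2} | ==
  [14] u=6 | in {0,1,2} | out {0,1} | ==
  [15] u=7 | in {0,1,2} | out {0,1,2} | ==
  [16] u=0 | in {0,1,2} | out {0,1,2} | ==

Converged values:
  [0] {0,1,2}
  [1] {0,1,2}
  [2] {1,2}
  [3] {0,1,2}
  [4] {0,1,2}
  [5] {2}
  [6] {0,1}
  [7] {0,1,2}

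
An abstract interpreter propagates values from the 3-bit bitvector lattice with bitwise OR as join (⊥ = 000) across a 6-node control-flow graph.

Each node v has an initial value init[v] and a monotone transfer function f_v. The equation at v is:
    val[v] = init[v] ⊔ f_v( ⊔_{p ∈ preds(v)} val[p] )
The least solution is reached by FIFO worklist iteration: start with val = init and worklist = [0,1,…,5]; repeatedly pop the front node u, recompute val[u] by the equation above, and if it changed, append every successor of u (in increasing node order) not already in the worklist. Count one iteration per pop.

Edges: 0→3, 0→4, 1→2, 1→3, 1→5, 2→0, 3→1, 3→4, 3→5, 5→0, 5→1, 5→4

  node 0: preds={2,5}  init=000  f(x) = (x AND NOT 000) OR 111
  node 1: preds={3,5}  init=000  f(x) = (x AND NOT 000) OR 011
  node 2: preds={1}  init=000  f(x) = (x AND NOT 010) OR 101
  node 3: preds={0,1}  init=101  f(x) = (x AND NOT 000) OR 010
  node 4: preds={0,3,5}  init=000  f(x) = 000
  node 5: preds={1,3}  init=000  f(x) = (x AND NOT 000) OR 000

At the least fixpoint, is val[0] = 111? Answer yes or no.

yes

Trace (9 dequeues):
  [1] u=0 | in 000 | out 111 | prev 000 | push {}
  [2] u=1 | in 101 | out 111 | prev 000 | push {}
  [3] u=2 | in 111 | out 101 | prev 000 | push {0}
  [4] u=3 | in 111 | out 111 | prev 101 | push {1}
  [5] u=4 | in 111 | out 000 | ==
  [6] u=5 | in 111 | out 111 | prev 000 | push {4}
  [7] u=0 | in 111 | out 111 | ==
  [8] u=1 | in 111 | out 111 | ==
  [9] u=4 | in 111 | out 000 | ==

Converged values:
  [0] 111
  [1] 111
  [2] 101
  [3] 111
  [4] 000
  [5] 111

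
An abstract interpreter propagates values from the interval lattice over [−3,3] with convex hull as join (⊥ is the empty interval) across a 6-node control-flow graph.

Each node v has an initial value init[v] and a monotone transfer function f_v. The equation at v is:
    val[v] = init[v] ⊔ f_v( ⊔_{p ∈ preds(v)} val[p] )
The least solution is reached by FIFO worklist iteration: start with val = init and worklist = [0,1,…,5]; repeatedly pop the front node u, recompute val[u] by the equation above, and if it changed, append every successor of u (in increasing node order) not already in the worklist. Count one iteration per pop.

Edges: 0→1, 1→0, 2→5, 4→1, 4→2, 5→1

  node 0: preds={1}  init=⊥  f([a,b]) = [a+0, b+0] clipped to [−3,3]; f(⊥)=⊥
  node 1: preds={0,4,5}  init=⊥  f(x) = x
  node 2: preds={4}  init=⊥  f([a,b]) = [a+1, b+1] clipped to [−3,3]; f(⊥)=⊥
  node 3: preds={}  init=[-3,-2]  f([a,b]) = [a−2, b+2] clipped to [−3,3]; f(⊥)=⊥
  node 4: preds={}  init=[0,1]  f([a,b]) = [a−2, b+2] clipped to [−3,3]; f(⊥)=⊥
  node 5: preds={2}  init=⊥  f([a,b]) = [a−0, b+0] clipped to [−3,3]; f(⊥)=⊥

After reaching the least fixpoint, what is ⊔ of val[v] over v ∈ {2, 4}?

[0,2]

Trace (10 dequeues):
  [1] u=0 | in ⊥ | out ⊥ | ==
  [2] u=1 | in [0,1] | out [0,1] | prev ⊥ | push {0}
  [3] u=2 | in [0,1] | out [1,2] | prev ⊥ | push {}
  [4] u=3 | in ⊥ | out [-3,-2] | ==
  [5] u=4 | in ⊥ | out [0,1] | ==
  [6] u=5 | in [1,2] | out [1,2] | prev ⊥ | push {1}
  [7] u=0 | in [0,1] | out [0,1] | prev ⊥ | push {}
  [8] u=1 | in [0,2] | out [0,2] | prev [0,1] | push {0}
  [9] u=0 | in [0,2] | out [0,2] | prev [0,1] | push {1}
  [10] u=1 | in [0,2] | out [0,2] | ==

Converged values:
  [0] [0,2]
  [1] [0,2]
  [2] [1,2]
  [3] [-3,-2]
  [4] [0,1]
  [5] [1,2]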